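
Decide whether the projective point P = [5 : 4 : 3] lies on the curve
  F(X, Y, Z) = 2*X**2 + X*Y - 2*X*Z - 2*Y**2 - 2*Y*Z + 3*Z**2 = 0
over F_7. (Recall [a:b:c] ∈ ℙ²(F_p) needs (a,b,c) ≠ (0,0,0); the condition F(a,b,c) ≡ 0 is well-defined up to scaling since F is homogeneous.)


F(5,4,3) ≡ 4 (mod 7); P is NOT on the curve.

Evaluate F(5, 4, 3) term-by-term (mod 7).
  2*X**2 ↦ 2·25·1·1 = 50
  X*Y ↦ 1·5·4·1 = 20
  -2*X*Z ↦ -2·5·1·3 = -30
  -2*Y**2 ↦ -2·1·16·1 = -32
  -2*Y*Z ↦ -2·1·4·3 = -24
  3*Z**2 ↦ 3·1·1·9 = 27
Sum: F(5, 4, 3) = (50) + (20) + (-30) + (-32) + (-24) + (27) = 11.
Reducing mod 7: 11 ≡ 4 (mod 7).
Since F(a, b, c) ≡ 4 ≠ 0 (mod 7), P does NOT lie on the curve.


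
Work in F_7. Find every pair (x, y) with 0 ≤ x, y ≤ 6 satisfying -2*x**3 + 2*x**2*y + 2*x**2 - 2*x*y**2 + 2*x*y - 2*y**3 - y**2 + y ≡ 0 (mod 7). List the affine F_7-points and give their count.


Affine F_7-points: {(0, 0), (0, 4), (0, 6), (1, 0), (1, 1), (3, 5), (5, 5)}; count = 7.

For each of the 49 pairs (x, y) ∈ F_7², evaluate f(x, y) mod 7. Record the zeros.
  x = 0: [0↦0, 1↦5, 2↦3, 3↦3, 4↦0, 5↦3, 6↦0]  zeros at y ∈ {0, 4, 6}
  x = 1: [0↦0, 1↦0, 2↦3, 3↦4, 4↦5, 5↦1, 6↦1]  zeros at y ∈ {0, 1}
  x = 2: [0↦6, 1↦5, 2↦3, 3↦2, 4↦4, 5↦4, 6↦4]  zeros at y ∈ ∅
  x = 3: [0↦6, 1↦1, 2↦5, 3↦6, 4↦6, 5↦0, 6↦4]  zeros at y ∈ {5}
  x = 4: [0↦2, 1↦4, 2↦4, 3↦4, 4↦6, 5↦5, 6↦3]  zeros at y ∈ ∅
  x = 5: [0↦3, 1↦2, 2↦2, 3↦5, 4↦6, 5↦0, 6↦3]  zeros at y ∈ {5}
  x = 6: [0↦4, 1↦4, 2↦1, 3↦4, 4↦1, 5↦1, 6↦6]  zeros at y ∈ ∅
Collecting zeros: affine points = {(0, 0), (0, 4), (0, 6), (1, 0), (1, 1), (3, 5), (5, 5)}.
Total count |C(F_7)_aff| = 7.


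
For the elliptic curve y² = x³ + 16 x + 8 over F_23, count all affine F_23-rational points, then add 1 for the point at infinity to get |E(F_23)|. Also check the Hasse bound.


Affine points = {(0, 10), (0, 13), (1, 5), (1, 18), (2, 5), (2, 18), (5, 11), (5, 12), (7, 7), (7, 16), (8, 2), (8, 21), (10, 8), (10, 15), (14, 3), (14, 20), (15, 9), (15, 14), (16, 6), (16, 17), (17, 8), (17, 15), (19, 8), (19, 15), (20, 5), (20, 18)}; affine count = 26; |E(F_23)| = 27.

Discriminant check: Δ ∝ 4a³ + 27b² = 4·16³ + 27·8² = 4·4096 + 27·64 ≡ 11 (mod 23). Nonzero ⇒ E is nonsingular.
For each x ∈ F_23, compute rhs = x³ + 16·x + 8 mod 23, then count y ∈ F_23 with y² ≡ rhs.
  x = 0: rhs = 8, matching y values: 10, 13 (2 points).
  x = 1: rhs = 2, matching y values: 5, 18 (2 points).
  x = 2: rhs = 2, matching y values: 5, 18 (2 points).
  x = 3: rhs = 14, matching y values: none (0 points).
  x = 4: rhs = 21, matching y values: none (0 points).
  x = 5: rhs = 6, matching y values: 11, 12 (2 points).
  x = 6: rhs = 21, matching y values: none (0 points).
  x = 7: rhs = 3, matching y values: 7, 16 (2 points).
  x = 8: rhs = 4, matching y values: 2, 21 (2 points).
  x = 9: rhs = 7, matching y values: none (0 points).
  x = 10: rhs = 18, matching y values: 8, 15 (2 points).
  x = 11: rhs = 20, matching y values: none (0 points).
  x = 12: rhs = 19, matching y values: none (0 points).
  x = 13: rhs = 21, matching y values: none (0 points).
  x = 14: rhs = 9, matching y values: 3, 20 (2 points).
  x = 15: rhs = 12, matching y values: 9, 14 (2 points).
  x = 16: rhs = 13, matching y values: 6, 17 (2 points).
  x = 17: rhs = 18, matching y values: 8, 15 (2 points).
  x = 18: rhs = 10, matching y values: none (0 points).
  x = 19: rhs = 18, matching y values: 8, 15 (2 points).
  x = 20: rhs = 2, matching y values: 5, 18 (2 points).
  x = 21: rhs = 14, matching y values: none (0 points).
  x = 22: rhs = 14, matching y values: none (0 points).
Total affine count: 26.
Full point count |E(F_23)| = 26 + 1 = 27.
Hasse bound: |27 − (23+1)| = |3| = 3 ≤ 2√23 ≈ 9.5917 ✓.


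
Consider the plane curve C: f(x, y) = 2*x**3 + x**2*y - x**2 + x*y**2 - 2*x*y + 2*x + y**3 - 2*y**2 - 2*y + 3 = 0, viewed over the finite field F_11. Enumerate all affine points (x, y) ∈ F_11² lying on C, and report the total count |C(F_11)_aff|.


Affine F_11-points: {(0, 1), (1, 9), (3, 5), (3, 8), (4, 1), (6, 4), (7, 1), (7, 2), (7, 3), (8, 0)}; count = 10.

For each of the 121 pairs (x, y) ∈ F_11², evaluate f(x, y) mod 11. Record the zeros.
  x = 0: [0↦3, 1↦0, 2↦10, 3↦6, 4↦5, 5↦2, 6↦3, 7↦3, 8↦8, 9↦2, 10↦2]  zeros at y ∈ {1}
  x = 1: [0↦6, 1↦3, 2↦4, 3↦4, 4↦9, 5↦3, 6↦3, 7↦4, 8↦1, 9↦0, 10↦7]  zeros at y ∈ {9}
  x = 2: [0↦8, 1↦7, 2↦1, 3↦7, 4↦9, 5↦2, 6↦3, 7↦7, 8↦9, 9↦4, 10↦9]  zeros at y ∈ ∅
  x = 3: [0↦10, 1↦2, 2↦2, 3↦5, 4↦6, 5↦0, 6↦4, 7↦2, 8↦0, 9↦4, 10↦9]  zeros at y ∈ {5, 8}
  x = 4: [0↦2, 1↦0, 2↦8, 3↦10, 4↦1, 5↦9, 6↦7, 7↦1, 8↦8, 9↦1, 10↦8]  zeros at y ∈ {1}
  x = 5: [0↦7, 1↦2, 2↦9, 3↦1, 4↦6, 5↦8, 6↦2, 7↦5, 8↦1, 9↦7, 10↦7]  zeros at y ∈ ∅
  x = 6: [0↦4, 1↦9, 2↦6, 3↦1, 4↦0, 5↦9, 6↦1, 7↦4, 8↦2, 9↦1, 10↦7]  zeros at y ∈ {4}
  x = 7: [0↦5, 1↦0, 2↦0, 3↦0, 4↦6, 5↦2, 6↦5, 7↦10, 8↦1, 9↦6, 10↦9]  zeros at y ∈ {1, 2, 3}
  x = 8: [0↦0, 1↦9, 2↦3, 3↦10, 4↦3, 5↦10, 6↦4, 7↦2, 8↦10, 9↦1, 10↦3]  zeros at y ∈ {0}
  x = 9: [0↦1, 1↦4, 2↦5, 3↦10, 4↦3, 5↦1, 6↦10, 7↦3, 8↦8, 9↦9, 10↦1]  zeros at y ∈ ∅
  x = 10: [0↦9, 1↦8, 2↦7, 3↦1, 4↦7, 5↦9, 6↦2, 7↦3, 8↦7, 9↦9, 10↦4]  zeros at y ∈ ∅
Collecting zeros: affine points = {(0, 1), (1, 9), (3, 5), (3, 8), (4, 1), (6, 4), (7, 1), (7, 2), (7, 3), (8, 0)}.
Total count |C(F_11)_aff| = 10.


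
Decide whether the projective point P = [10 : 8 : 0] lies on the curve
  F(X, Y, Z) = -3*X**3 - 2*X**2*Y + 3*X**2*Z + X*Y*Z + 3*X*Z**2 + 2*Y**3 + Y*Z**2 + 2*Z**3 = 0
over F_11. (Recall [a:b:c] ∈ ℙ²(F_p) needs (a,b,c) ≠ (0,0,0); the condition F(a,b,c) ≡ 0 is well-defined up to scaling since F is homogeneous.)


F(10,8,0) ≡ 10 (mod 11); P is NOT on the curve.

Evaluate F(10, 8, 0) term-by-term (mod 11).
  -3*X**3 ↦ -3·1000·1·1 = -3000
  -2*X**2*Y ↦ -2·100·8·1 = -1600
  3*X**2*Z ↦ 3·100·1·0 = 0
  X*Y*Z ↦ 1·10·8·0 = 0
  3*X*Z**2 ↦ 3·10·1·0 = 0
  2*Y**3 ↦ 2·1·512·1 = 1024
  Y*Z**2 ↦ 1·1·8·0 = 0
  2*Z**3 ↦ 2·1·1·0 = 0
Sum: F(10, 8, 0) = (-3000) + (-1600) + (0) + (0) + (0) + (1024) + (0) + (0) = -3576.
Reducing mod 11: -3576 ≡ 10 (mod 11).
Since F(a, b, c) ≡ 10 ≠ 0 (mod 11), P does NOT lie on the curve.


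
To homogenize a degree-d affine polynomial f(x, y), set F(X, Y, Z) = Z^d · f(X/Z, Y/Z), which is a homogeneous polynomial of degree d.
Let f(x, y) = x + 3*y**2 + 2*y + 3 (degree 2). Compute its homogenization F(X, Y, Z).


F(X, Y, Z) = X*Z + 3*Y**2 + 2*Y*Z + 3*Z**2

deg(f) = 2.
Substitute x = X/Z, y = Y/Z into f, then multiply by Z^2.
  monomial 1·x^1·y^0 ↦ 1·X^1·Y^0·Z^1.
  monomial 3·x^0·y^2 ↦ 3·X^0·Y^2·Z^0.
  monomial 2·x^0·y^1 ↦ 2·X^0·Y^1·Z^1.
  monomial 3·x^0·y^0 ↦ 3·X^0·Y^0·Z^2.
Collecting: F(X, Y, Z) = X*Z + 3*Y**2 + 2*Y*Z + 3*Z**2.


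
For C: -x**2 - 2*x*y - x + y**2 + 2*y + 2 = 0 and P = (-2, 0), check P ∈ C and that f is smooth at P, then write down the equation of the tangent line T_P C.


Tangent line at P: 3*x + 6*y + 6 = 0.

Step 1: f(-2, 0) = 0, so P lies on C.
Step 2: partial derivatives
  f_x(x, y) = -2*x - 2*y - 1, f_y(x, y) = -2*x + 2*y + 2.
  f_x(P) = 3, f_y(P) = 6 (gradient nonzero, so P is smooth).
Step 3: tangent line at P: 3·(x − -2) + 6·(y − 0) = 0.
Expanding: 3*x + 6*y + 6 = 0.


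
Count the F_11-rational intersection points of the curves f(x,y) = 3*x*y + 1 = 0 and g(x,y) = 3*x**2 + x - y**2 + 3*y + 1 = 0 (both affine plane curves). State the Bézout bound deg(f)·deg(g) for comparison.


Common zeros: ∅; count = 0; Bézout bound = 4.

deg(f) = 2, deg(g) = 2, so Bézout bound = 4.
Scan x ∈ F_11. For each x, list the y ∈ F_11 with f(x, y) ≡ 0 and those with g(x, y) ≡ 0 (mod 11); the common zeros in that column are the intersection.
  x = 0: f ≡ 0 at y ∈ ∅; g ≡ 0 at y ∈ ∅; common: ∅.
  x = 1: f ≡ 0 at y ∈ {7}; g ≡ 0 at y ∈ ∅; common: ∅.
  x = 2: f ≡ 0 at y ∈ {9}; g ≡ 0 at y ∈ {4, 10}; common: ∅.
  x = 3: f ≡ 0 at y ∈ {6}; g ≡ 0 at y ∈ {1, 2}; common: ∅.
  x = 4: f ≡ 0 at y ∈ {10}; g ≡ 0 at y ∈ {1, 2}; common: ∅.
  x = 5: f ≡ 0 at y ∈ {8}; g ≡ 0 at y ∈ {4, 10}; common: ∅.
  x = 6: f ≡ 0 at y ∈ {3}; g ≡ 0 at y ∈ ∅; common: ∅.
  x = 7: f ≡ 0 at y ∈ {1}; g ≡ 0 at y ∈ ∅; common: ∅.
  x = 8: f ≡ 0 at y ∈ {5}; g ≡ 0 at y ∈ ∅; common: ∅.
  x = 9: f ≡ 0 at y ∈ {2}; g ≡ 0 at y ∈ {0, 3}; common: ∅.
  x = 10: f ≡ 0 at y ∈ {4}; g ≡ 0 at y ∈ ∅; common: ∅.
Collecting: common zeros = ∅, so the count is 0.
Comparison with the Bézout bound: 0 ≤ 4 = deg(f)·deg(g), as expected for curves with no common component (the affine F_11-count falls short of the bound because intersections may lie at infinity, over extension fields, or carry multiplicity).


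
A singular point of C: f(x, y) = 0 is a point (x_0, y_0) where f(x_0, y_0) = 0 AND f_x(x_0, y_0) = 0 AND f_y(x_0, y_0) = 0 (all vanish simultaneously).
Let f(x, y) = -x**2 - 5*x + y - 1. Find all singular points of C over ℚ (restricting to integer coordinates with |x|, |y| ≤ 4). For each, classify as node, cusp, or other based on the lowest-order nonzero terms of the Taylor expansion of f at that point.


No singular points in the scanned grid; C is smooth there.

Compute partial derivatives:
  f_x = -2*x - 5.
  f_y = 1.
f_y = 1 is a nonzero constant, so f_y never vanishes: no point (x, y) can satisfy f = f_x = f_y = 0. In particular no (x, y) ∈ {−4, ..., 4}² is singular; the curve is smooth.


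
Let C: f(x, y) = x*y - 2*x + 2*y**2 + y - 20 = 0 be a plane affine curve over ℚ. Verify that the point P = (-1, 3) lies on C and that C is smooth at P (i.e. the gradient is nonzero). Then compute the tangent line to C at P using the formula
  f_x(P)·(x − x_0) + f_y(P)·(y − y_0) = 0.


Tangent line at P: x + 12*y - 35 = 0.

Step 1: f(-1, 3) = 0, so P lies on C.
Step 2: partial derivatives
  f_x(x, y) = y - 2, f_y(x, y) = x + 4*y + 1.
  f_x(P) = 1, f_y(P) = 12 (gradient nonzero, so P is smooth).
Step 3: tangent line at P: 1·(x − -1) + 12·(y − 3) = 0.
Expanding: x + 12*y - 35 = 0.


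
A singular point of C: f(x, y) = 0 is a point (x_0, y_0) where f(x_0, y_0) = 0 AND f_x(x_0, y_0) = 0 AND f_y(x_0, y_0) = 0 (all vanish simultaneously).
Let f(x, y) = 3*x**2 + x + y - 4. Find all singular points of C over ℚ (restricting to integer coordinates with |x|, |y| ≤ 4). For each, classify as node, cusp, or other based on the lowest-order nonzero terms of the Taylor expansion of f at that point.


No singular points in the scanned grid; C is smooth there.

Compute partial derivatives:
  f_x = 6*x + 1.
  f_y = 1.
f_y = 1 is a nonzero constant, so f_y never vanishes: no point (x, y) can satisfy f = f_x = f_y = 0. In particular no (x, y) ∈ {−4, ..., 4}² is singular; the curve is smooth.


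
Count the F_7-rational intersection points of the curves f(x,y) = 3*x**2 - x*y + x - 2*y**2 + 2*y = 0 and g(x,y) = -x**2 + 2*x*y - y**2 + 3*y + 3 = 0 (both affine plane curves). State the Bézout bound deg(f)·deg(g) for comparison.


Common zeros: {(6, 2)}; count = 1; Bézout bound = 4.

deg(f) = 2, deg(g) = 2, so Bézout bound = 4.
Scan x ∈ F_7. For each x, list the y ∈ F_7 with f(x, y) ≡ 0 and those with g(x, y) ≡ 0 (mod 7); the common zeros in that column are the intersection.
  x = 0: f ≡ 0 at y ∈ {0, 1}; g ≡ 0 at y ∈ {5}; common: ∅.
  x = 1: f ≡ 0 at y ∈ ∅; g ≡ 0 at y ∈ ∅; common: ∅.
  x = 2: f ≡ 0 at y ∈ {0}; g ≡ 0 at y ∈ ∅; common: ∅.
  x = 3: f ≡ 0 at y ∈ ∅; g ≡ 0 at y ∈ {4, 5}; common: ∅.
  x = 4: f ≡ 0 at y ∈ {3}; g ≡ 0 at y ∈ ∅; common: ∅.
  x = 5: f ≡ 0 at y ∈ ∅; g ≡ 0 at y ∈ {2, 4}; common: ∅.
  x = 6: f ≡ 0 at y ∈ {2, 3}; g ≡ 0 at y ∈ {2, 6}; common: {2}.
Collecting: common zeros = {(6, 2)}, so the count is 1.
Comparison with the Bézout bound: 1 ≤ 4 = deg(f)·deg(g), as expected for curves with no common component (the affine F_7-count falls short of the bound because intersections may lie at infinity, over extension fields, or carry multiplicity).


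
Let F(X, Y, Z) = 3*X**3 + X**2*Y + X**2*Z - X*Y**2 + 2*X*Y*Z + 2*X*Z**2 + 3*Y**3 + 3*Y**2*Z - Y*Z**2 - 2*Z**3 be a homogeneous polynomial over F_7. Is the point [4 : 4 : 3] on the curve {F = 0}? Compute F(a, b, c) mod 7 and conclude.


F(4,4,3) ≡ 3 (mod 7); P is NOT on the curve.

Evaluate F(4, 4, 3) term-by-term (mod 7).
  3*X**3 ↦ 3·64·1·1 = 192
  X**2*Y ↦ 1·16·4·1 = 64
  X**2*Z ↦ 1·16·1·3 = 48
  -X*Y**2 ↦ -1·4·16·1 = -64
  2*X*Y*Z ↦ 2·4·4·3 = 96
  2*X*Z**2 ↦ 2·4·1·9 = 72
  3*Y**3 ↦ 3·1·64·1 = 192
  3*Y**2*Z ↦ 3·1·16·3 = 144
  -Y*Z**2 ↦ -1·1·4·9 = -36
  -2*Z**3 ↦ -2·1·1·27 = -54
Sum: F(4, 4, 3) = (192) + (64) + (48) + (-64) + (96) + (72) + (192) + (144) + (-36) + (-54) = 654.
Reducing mod 7: 654 ≡ 3 (mod 7).
Since F(a, b, c) ≡ 3 ≠ 0 (mod 7), P does NOT lie on the curve.


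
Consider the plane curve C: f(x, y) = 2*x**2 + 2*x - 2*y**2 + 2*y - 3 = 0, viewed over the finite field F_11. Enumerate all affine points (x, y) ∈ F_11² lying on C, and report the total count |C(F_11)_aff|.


Affine F_11-points: {(1, 3), (1, 9), (4, 2), (4, 10), (5, 4), (5, 8), (6, 2), (6, 10), (9, 3), (9, 9)}; count = 10.

For each of the 121 pairs (x, y) ∈ F_11², evaluate f(x, y) mod 11. Record the zeros.
  x = 0: [0↦8, 1↦8, 2↦4, 3↦7, 4↦6, 5↦1, 6↦3, 7↦1, 8↦6, 9↦7, 10↦4]  zeros at y ∈ ∅
  x = 1: [0↦1, 1↦1, 2↦8, 3↦0, 4↦10, 5↦5, 6↦7, 7↦5, 8↦10, 9↦0, 10↦8]  zeros at y ∈ {3, 9}
  x = 2: [0↦9, 1↦9, 2↦5, 3↦8, 4↦7, 5↦2, 6↦4, 7↦2, 8↦7, 9↦8, 10↦5]  zeros at y ∈ ∅
  x = 3: [0↦10, 1↦10, 2↦6, 3↦9, 4↦8, 5↦3, 6↦5, 7↦3, 8↦8, 9↦9, 10↦6]  zeros at y ∈ ∅
  x = 4: [0↦4, 1↦4, 2↦0, 3↦3, 4↦2, 5↦8, 6↦10, 7↦8, 8↦2, 9↦3, 10↦0]  zeros at y ∈ {2, 10}
  x = 5: [0↦2, 1↦2, 2↦9, 3↦1, 4↦0, 5↦6, 6↦8, 7↦6, 8↦0, 9↦1, 10↦9]  zeros at y ∈ {4, 8}
  x = 6: [0↦4, 1↦4, 2↦0, 3↦3, 4↦2, 5↦8, 6↦10, 7↦8, 8↦2, 9↦3, 10↦0]  zeros at y ∈ {2, 10}
  x = 7: [0↦10, 1↦10, 2↦6, 3↦9, 4↦8, 5↦3, 6↦5, 7↦3, 8↦8, 9↦9, 10↦6]  zeros at y ∈ ∅
  x = 8: [0↦9, 1↦9, 2↦5, 3↦8, 4↦7, 5↦2, 6↦4, 7↦2, 8↦7, 9↦8, 10↦5]  zeros at y ∈ ∅
  x = 9: [0↦1, 1↦1, 2↦8, 3↦0, 4↦10, 5↦5, 6↦7, 7↦5, 8↦10, 9↦0, 10↦8]  zeros at y ∈ {3, 9}
  x = 10: [0↦8, 1↦8, 2↦4, 3↦7, 4↦6, 5↦1, 6↦3, 7↦1, 8↦6, 9↦7, 10↦4]  zeros at y ∈ ∅
Collecting zeros: affine points = {(1, 3), (1, 9), (4, 2), (4, 10), (5, 4), (5, 8), (6, 2), (6, 10), (9, 3), (9, 9)}.
Total count |C(F_11)_aff| = 10.


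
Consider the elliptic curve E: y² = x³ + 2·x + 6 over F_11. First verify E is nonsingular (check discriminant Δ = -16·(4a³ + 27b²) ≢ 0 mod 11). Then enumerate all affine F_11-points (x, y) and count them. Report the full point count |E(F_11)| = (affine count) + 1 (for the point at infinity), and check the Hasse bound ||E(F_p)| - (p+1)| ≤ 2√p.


Affine points = {(1, 3), (1, 8), (4, 1), (4, 10), (5, 3), (5, 8), (6, 5), (6, 6), (7, 0), (9, 4), (9, 7), (10, 5), (10, 6)}; affine count = 13; |E(F_11)| = 14.

Discriminant check: Δ ∝ 4a³ + 27b² = 4·2³ + 27·6² = 4·8 + 27·36 ≡ 3 (mod 11). Nonzero ⇒ E is nonsingular.
For each x ∈ F_11, compute rhs = x³ + 2·x + 6 mod 11, then count y ∈ F_11 with y² ≡ rhs.
  x = 0: rhs = 6, matching y values: none (0 points).
  x = 1: rhs = 9, matching y values: 3, 8 (2 points).
  x = 2: rhs = 7, matching y values: none (0 points).
  x = 3: rhs = 6, matching y values: none (0 points).
  x = 4: rhs = 1, matching y values: 1, 10 (2 points).
  x = 5: rhs = 9, matching y values: 3, 8 (2 points).
  x = 6: rhs = 3, matching y values: 5, 6 (2 points).
  x = 7: rhs = 0, matching y values: 0 (1 points).
  x = 8: rhs = 6, matching y values: none (0 points).
  x = 9: rhs = 5, matching y values: 4, 7 (2 points).
  x = 10: rhs = 3, matching y values: 5, 6 (2 points).
Total affine count: 13.
Full point count |E(F_11)| = 13 + 1 = 14.
Hasse bound: |14 − (11+1)| = |2| = 2 ≤ 2√11 ≈ 6.6332 ✓.


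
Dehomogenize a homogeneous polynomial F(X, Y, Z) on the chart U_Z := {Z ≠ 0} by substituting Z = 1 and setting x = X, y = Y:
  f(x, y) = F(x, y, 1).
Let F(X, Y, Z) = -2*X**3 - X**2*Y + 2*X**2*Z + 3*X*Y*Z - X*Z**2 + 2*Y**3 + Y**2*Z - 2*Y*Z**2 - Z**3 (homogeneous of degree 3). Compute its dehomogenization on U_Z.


f(x, y) = -2*x**3 - x**2*y + 2*x**2 + 3*x*y - x + 2*y**3 + y**2 - 2*y - 1

On U_Z we set Z = 1. Each monomial c·X^i·Y^j·Z^k in F becomes c·x^i·y^j·1^k = c·x^i·y^j.
Substituting Z = 1: F(X, Y, 1) = -2*x**3 - x**2*y + 2*x**2 + 3*x*y - x + 2*y**3 + y**2 - 2*y - 1.
Note: deg(f) ≤ deg(F) = 3; strict inequality happens when F is divisible by Z (lost terms).


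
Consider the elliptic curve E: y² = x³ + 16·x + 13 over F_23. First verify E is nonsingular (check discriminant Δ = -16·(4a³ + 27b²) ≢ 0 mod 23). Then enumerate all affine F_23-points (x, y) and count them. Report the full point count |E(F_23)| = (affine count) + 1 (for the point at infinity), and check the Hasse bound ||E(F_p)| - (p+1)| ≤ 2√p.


Affine points = {(0, 6), (0, 17), (4, 7), (4, 16), (6, 7), (6, 16), (7, 10), (7, 13), (8, 3), (8, 20), (9, 9), (9, 14), (10, 0), (11, 5), (11, 18), (12, 1), (12, 22), (13, 7), (13, 16), (16, 8), (16, 15), (17, 0), (19, 0)}; affine count = 23; |E(F_23)| = 24.

Discriminant check: Δ ∝ 4a³ + 27b² = 4·16³ + 27·13² = 4·4096 + 27·169 ≡ 17 (mod 23). Nonzero ⇒ E is nonsingular.
For each x ∈ F_23, compute rhs = x³ + 16·x + 13 mod 23, then count y ∈ F_23 with y² ≡ rhs.
  x = 0: rhs = 13, matching y values: 6, 17 (2 points).
  x = 1: rhs = 7, matching y values: none (0 points).
  x = 2: rhs = 7, matching y values: none (0 points).
  x = 3: rhs = 19, matching y values: none (0 points).
  x = 4: rhs = 3, matching y values: 7, 16 (2 points).
  x = 5: rhs = 11, matching y values: none (0 points).
  x = 6: rhs = 3, matching y values: 7, 16 (2 points).
  x = 7: rhs = 8, matching y values: 10, 13 (2 points).
  x = 8: rhs = 9, matching y values: 3, 20 (2 points).
  x = 9: rhs = 12, matching y values: 9, 14 (2 points).
  x = 10: rhs = 0, matching y values: 0 (1 points).
  x = 11: rhs = 2, matching y values: 5, 18 (2 points).
  x = 12: rhs = 1, matching y values: 1, 22 (2 points).
  x = 13: rhs = 3, matching y values: 7, 16 (2 points).
  x = 14: rhs = 14, matching y values: none (0 points).
  x = 15: rhs = 17, matching y values: none (0 points).
  x = 16: rhs = 18, matching y values: 8, 15 (2 points).
  x = 17: rhs = 0, matching y values: 0 (1 points).
  x = 18: rhs = 15, matching y values: none (0 points).
  x = 19: rhs = 0, matching y values: 0 (1 points).
  x = 20: rhs = 7, matching y values: none (0 points).
  x = 21: rhs = 19, matching y values: none (0 points).
  x = 22: rhs = 19, matching y values: none (0 points).
Total affine count: 23.
Full point count |E(F_23)| = 23 + 1 = 24.
Hasse bound: |24 − (23+1)| = |0| = 0 ≤ 2√23 ≈ 9.5917 ✓.


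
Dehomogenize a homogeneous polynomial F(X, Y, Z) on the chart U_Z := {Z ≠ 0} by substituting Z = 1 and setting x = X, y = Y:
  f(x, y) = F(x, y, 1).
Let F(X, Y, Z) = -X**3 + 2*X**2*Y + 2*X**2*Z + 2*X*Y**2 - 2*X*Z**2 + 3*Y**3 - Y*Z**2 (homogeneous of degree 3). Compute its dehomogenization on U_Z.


f(x, y) = -x**3 + 2*x**2*y + 2*x**2 + 2*x*y**2 - 2*x + 3*y**3 - y

On U_Z we set Z = 1. Each monomial c·X^i·Y^j·Z^k in F becomes c·x^i·y^j·1^k = c·x^i·y^j.
Substituting Z = 1: F(X, Y, 1) = -x**3 + 2*x**2*y + 2*x**2 + 2*x*y**2 - 2*x + 3*y**3 - y.
Note: deg(f) ≤ deg(F) = 3; strict inequality happens when F is divisible by Z (lost terms).


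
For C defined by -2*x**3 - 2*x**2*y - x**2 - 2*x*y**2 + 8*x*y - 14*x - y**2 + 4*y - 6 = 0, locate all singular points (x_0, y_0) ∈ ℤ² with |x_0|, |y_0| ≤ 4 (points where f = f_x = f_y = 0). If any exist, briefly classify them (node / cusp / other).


Singular points: {(-1, 3)}; classification: node.

Compute partial derivatives:
  f_x = -6*x**2 - 4*x*y - 2*x - 2*y**2 + 8*y - 14.
  f_y = -2*x**2 - 4*x*y + 8*x - 2*y + 4.
Scan x_0 ∈ {−4, ..., 4}. For each x_0, f_y(x_0, y) is a polynomial in y; find its integer roots y ∈ {−4, ..., 4}, then test f_x and f at those candidates.
  x = -4: f_y(-4, y) = 14*y - 60; no integer root y with |y| ≤ 4.
  x = -3: f_y(-3, y) = 10*y - 38; no integer root y with |y| ≤ 4.
  x = -2: f_y(-2, y) = 6*y - 20; no integer root y with |y| ≤ 4.
  x = -1: f_y(-1, y) = 2*y - 6; vanishes at y ∈ {3}. (-1, 3): f_x = 0, f = 0 — SINGULAR.
  x = 0: f_y(0, y) = 4 - 2*y; vanishes at y ∈ {2}. (0, 2): f_x = -6 ≠ 0.
  x = 1: f_y(1, y) = 10 - 6*y; no integer root y with |y| ≤ 4.
  x = 2: f_y(2, y) = 12 - 10*y; no integer root y with |y| ≤ 4.
  x = 3: f_y(3, y) = 10 - 14*y; no integer root y with |y| ≤ 4.
  x = 4: f_y(4, y) = 4 - 18*y; no integer root y with |y| ≤ 4.
Only singular point on the grid: (-1, 3).
Classify: substitute x = -1 + u, y = 3 + v and expand: f = -2*u**3 - 2*u**2*v - u**2 - 2*u*v**2 + v**2.
No constant or linear terms (consistent with a singular point). Quadratic part: -u**2 + v**2. Cubic part: -2*u**3 - 2*u**2*v - 2*u*v**2.
The quadratic part v**2 - u**2 = (v − u)(v + u) splits into two distinct linear factors, so there are two distinct tangent lines y − 3 = ±(x − -1) — this is a node (ordinary double point).
Classification: node.


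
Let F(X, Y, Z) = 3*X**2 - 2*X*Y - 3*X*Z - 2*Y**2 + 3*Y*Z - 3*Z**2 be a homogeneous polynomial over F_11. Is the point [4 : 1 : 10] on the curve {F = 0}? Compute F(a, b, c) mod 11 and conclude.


F(4,1,10) ≡ 0 (mod 11); P is on the curve.

Evaluate F(4, 1, 10) term-by-term (mod 11).
  3*X**2 ↦ 3·16·1·1 = 48
  -2*X*Y ↦ -2·4·1·1 = -8
  -3*X*Z ↦ -3·4·1·10 = -120
  -2*Y**2 ↦ -2·1·1·1 = -2
  3*Y*Z ↦ 3·1·1·10 = 30
  -3*Z**2 ↦ -3·1·1·100 = -300
Sum: F(4, 1, 10) = (48) + (-8) + (-120) + (-2) + (30) + (-300) = -352.
Reducing mod 11: -352 ≡ 0 (mod 11).
Since F(a, b, c) ≡ 0 (mod 11), P lies on the curve.


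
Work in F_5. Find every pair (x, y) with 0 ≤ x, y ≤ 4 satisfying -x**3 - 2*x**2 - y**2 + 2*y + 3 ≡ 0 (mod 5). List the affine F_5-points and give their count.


Affine F_5-points: {(0, 3), (0, 4), (1, 0), (1, 2), (3, 3), (3, 4)}; count = 6.

For each of the 25 pairs (x, y) ∈ F_5², evaluate f(x, y) mod 5. Record the zeros.
  x = 0: [0↦3, 1↦4, 2↦3, 3↦0, 4↦0]  zeros at y ∈ {3, 4}
  x = 1: [0↦0, 1↦1, 2↦0, 3↦2, 4↦2]  zeros at y ∈ {0, 2}
  x = 2: [0↦2, 1↦3, 2↦2, 3↦4, 4↦4]  zeros at y ∈ ∅
  x = 3: [0↦3, 1↦4, 2↦3, 3↦0, 4↦0]  zeros at y ∈ {3, 4}
  x = 4: [0↦2, 1↦3, 2↦2, 3↦4, 4↦4]  zeros at y ∈ ∅
Collecting zeros: affine points = {(0, 3), (0, 4), (1, 0), (1, 2), (3, 3), (3, 4)}.
Total count |C(F_5)_aff| = 6.


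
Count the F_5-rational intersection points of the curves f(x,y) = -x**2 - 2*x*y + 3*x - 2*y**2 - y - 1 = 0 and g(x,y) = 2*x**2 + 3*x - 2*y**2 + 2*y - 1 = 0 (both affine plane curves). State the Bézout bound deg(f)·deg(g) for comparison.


Common zeros: ∅; count = 0; Bézout bound = 4.

deg(f) = 2, deg(g) = 2, so Bézout bound = 4.
Scan x ∈ F_5. For each x, list the y ∈ F_5 with f(x, y) ≡ 0 and those with g(x, y) ≡ 0 (mod 5); the common zeros in that column are the intersection.
  x = 0: f ≡ 0 at y ∈ ∅; g ≡ 0 at y ∈ {2, 4}; common: ∅.
  x = 1: f ≡ 0 at y ∈ ∅; g ≡ 0 at y ∈ {2, 4}; common: ∅.
  x = 2: f ≡ 0 at y ∈ ∅; g ≡ 0 at y ∈ ∅; common: ∅.
  x = 3: f ≡ 0 at y ∈ {1, 3}; g ≡ 0 at y ∈ ∅; common: ∅.
  x = 4: f ≡ 0 at y ∈ {0, 3}; g ≡ 0 at y ∈ ∅; common: ∅.
Collecting: common zeros = ∅, so the count is 0.
Comparison with the Bézout bound: 0 ≤ 4 = deg(f)·deg(g), as expected for curves with no common component (the affine F_5-count falls short of the bound because intersections may lie at infinity, over extension fields, or carry multiplicity).


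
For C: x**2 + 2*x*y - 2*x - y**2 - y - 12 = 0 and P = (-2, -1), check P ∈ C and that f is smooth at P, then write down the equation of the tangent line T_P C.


Tangent line at P: -8*x - 3*y - 19 = 0.

Step 1: f(-2, -1) = 0, so P lies on C.
Step 2: partial derivatives
  f_x(x, y) = 2*x + 2*y - 2, f_y(x, y) = 2*x - 2*y - 1.
  f_x(P) = -8, f_y(P) = -3 (gradient nonzero, so P is smooth).
Step 3: tangent line at P: -8·(x − -2) + -3·(y − -1) = 0.
Expanding: -8*x - 3*y - 19 = 0.


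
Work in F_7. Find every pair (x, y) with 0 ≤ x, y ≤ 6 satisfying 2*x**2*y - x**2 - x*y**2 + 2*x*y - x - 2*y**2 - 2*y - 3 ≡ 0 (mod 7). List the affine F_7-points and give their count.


Affine F_7-points: {(0, 1), (0, 5), (1, 5), (3, 4), (3, 6), (5, 6)}; count = 6.

For each of the 49 pairs (x, y) ∈ F_7², evaluate f(x, y) mod 7. Record the zeros.
  x = 0: [0↦4, 1↦0, 2↦6, 3↦1, 4↦6, 5↦0, 6↦4]  zeros at y ∈ {1, 5}
  x = 1: [0↦2, 1↦1, 2↦1, 3↦2, 4↦4, 5↦0, 6↦4]  zeros at y ∈ {5}
  x = 2: [0↦5, 1↦4, 2↦2, 3↦6, 4↦2, 5↦4, 6↦5]  zeros at y ∈ ∅
  x = 3: [0↦6, 1↦2, 2↦2, 3↦6, 4↦0, 5↦5, 6↦0]  zeros at y ∈ {4, 6}
  x = 4: [0↦5, 1↦2, 2↦1, 3↦2, 4↦5, 5↦3, 6↦3]  zeros at y ∈ ∅
  x = 5: [0↦2, 1↦4, 2↦6, 3↦1, 4↦3, 5↦5, 6↦0]  zeros at y ∈ {6}
  x = 6: [0↦4, 1↦1, 2↦3, 3↦3, 4↦1, 5↦4, 6↦5]  zeros at y ∈ ∅
Collecting zeros: affine points = {(0, 1), (0, 5), (1, 5), (3, 4), (3, 6), (5, 6)}.
Total count |C(F_7)_aff| = 6.


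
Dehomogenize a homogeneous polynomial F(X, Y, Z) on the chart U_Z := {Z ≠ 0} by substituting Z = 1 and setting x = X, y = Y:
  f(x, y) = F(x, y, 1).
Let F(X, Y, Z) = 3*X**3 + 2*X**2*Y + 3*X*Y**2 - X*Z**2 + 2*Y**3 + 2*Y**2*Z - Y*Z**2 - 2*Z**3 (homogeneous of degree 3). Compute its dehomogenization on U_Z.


f(x, y) = 3*x**3 + 2*x**2*y + 3*x*y**2 - x + 2*y**3 + 2*y**2 - y - 2

On U_Z we set Z = 1. Each monomial c·X^i·Y^j·Z^k in F becomes c·x^i·y^j·1^k = c·x^i·y^j.
Substituting Z = 1: F(X, Y, 1) = 3*x**3 + 2*x**2*y + 3*x*y**2 - x + 2*y**3 + 2*y**2 - y - 2.
Note: deg(f) ≤ deg(F) = 3; strict inequality happens when F is divisible by Z (lost terms).


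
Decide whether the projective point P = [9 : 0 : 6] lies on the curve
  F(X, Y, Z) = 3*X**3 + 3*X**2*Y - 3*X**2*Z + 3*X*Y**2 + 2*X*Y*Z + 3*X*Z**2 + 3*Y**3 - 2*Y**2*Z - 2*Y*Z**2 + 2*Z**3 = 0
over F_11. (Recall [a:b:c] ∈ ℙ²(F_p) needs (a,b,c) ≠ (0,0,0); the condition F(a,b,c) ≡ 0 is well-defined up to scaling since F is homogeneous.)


F(9,0,6) ≡ 10 (mod 11); P is NOT on the curve.

Evaluate F(9, 0, 6) term-by-term (mod 11).
  3*X**3 ↦ 3·729·1·1 = 2187
  3*X**2*Y ↦ 3·81·0·1 = 0
  -3*X**2*Z ↦ -3·81·1·6 = -1458
  3*X*Y**2 ↦ 3·9·0·1 = 0
  2*X*Y*Z ↦ 2·9·0·6 = 0
  3*X*Z**2 ↦ 3·9·1·36 = 972
  3*Y**3 ↦ 3·1·0·1 = 0
  -2*Y**2*Z ↦ -2·1·0·6 = 0
  -2*Y*Z**2 ↦ -2·1·0·36 = 0
  2*Z**3 ↦ 2·1·1·216 = 432
Sum: F(9, 0, 6) = (2187) + (0) + (-1458) + (0) + (0) + (972) + (0) + (0) + (0) + (432) = 2133.
Reducing mod 11: 2133 ≡ 10 (mod 11).
Since F(a, b, c) ≡ 10 ≠ 0 (mod 11), P does NOT lie on the curve.


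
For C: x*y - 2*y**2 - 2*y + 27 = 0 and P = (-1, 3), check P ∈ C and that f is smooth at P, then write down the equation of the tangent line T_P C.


Tangent line at P: 3*x - 15*y + 48 = 0.

Step 1: f(-1, 3) = 0, so P lies on C.
Step 2: partial derivatives
  f_x(x, y) = y, f_y(x, y) = x - 4*y - 2.
  f_x(P) = 3, f_y(P) = -15 (gradient nonzero, so P is smooth).
Step 3: tangent line at P: 3·(x − -1) + -15·(y − 3) = 0.
Expanding: 3*x - 15*y + 48 = 0.


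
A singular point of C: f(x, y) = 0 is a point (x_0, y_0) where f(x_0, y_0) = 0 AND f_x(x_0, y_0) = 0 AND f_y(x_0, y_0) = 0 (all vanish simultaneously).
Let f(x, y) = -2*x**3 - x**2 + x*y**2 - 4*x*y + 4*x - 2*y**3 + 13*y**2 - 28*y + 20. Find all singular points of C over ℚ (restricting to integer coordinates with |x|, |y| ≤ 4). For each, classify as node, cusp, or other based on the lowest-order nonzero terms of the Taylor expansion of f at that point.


Singular points: {(0, 2)}; classification: node.

Compute partial derivatives:
  f_x = -6*x**2 - 2*x + y**2 - 4*y + 4.
  f_y = 2*x*y - 4*x - 6*y**2 + 26*y - 28.
Scan x_0 ∈ {−4, ..., 4}. For each x_0, f_y(x_0, y) is a polynomial in y; find its integer roots y ∈ {−4, ..., 4}, then test f_x and f at those candidates.
  x = -4: f_y(-4, y) = -6*y**2 + 18*y - 12; vanishes at y ∈ {1, 2}. (-4, 1): f_x = -87 ≠ 0; (-4, 2): f_x = -88 ≠ 0.
  x = -3: f_y(-3, y) = -6*y**2 + 20*y - 16; vanishes at y ∈ {2}. (-3, 2): f_x = -48 ≠ 0.
  x = -2: f_y(-2, y) = -6*y**2 + 22*y - 20; vanishes at y ∈ {2}. (-2, 2): f_x = -20 ≠ 0.
  x = -1: f_y(-1, y) = -6*y**2 + 24*y - 24; vanishes at y ∈ {2}. (-1, 2): f_x = -4 ≠ 0.
  x = 0: f_y(0, y) = -6*y**2 + 26*y - 28; vanishes at y ∈ {2}. (0, 2): f_x = 0, f = 0 — SINGULAR.
  x = 1: f_y(1, y) = -6*y**2 + 28*y - 32; vanishes at y ∈ {2}. (1, 2): f_x = -8 ≠ 0.
  x = 2: f_y(2, y) = -6*y**2 + 30*y - 36; vanishes at y ∈ {2, 3}. (2, 2): f_x = -28 ≠ 0; (2, 3): f_x = -27 ≠ 0.
  x = 3: f_y(3, y) = -6*y**2 + 32*y - 40; vanishes at y ∈ {2}. (3, 2): f_x = -60 ≠ 0.
  x = 4: f_y(4, y) = -6*y**2 + 34*y - 44; vanishes at y ∈ {2}. (4, 2): f_x = -104 ≠ 0.
Only singular point on the grid: (0, 2).
Classify: substitute x = 0 + u, y = 2 + v and expand: f = -2*u**3 - u**2 + u*v**2 - 2*v**3 + v**2.
No constant or linear terms (consistent with a singular point). Quadratic part: -u**2 + v**2. Cubic part: -2*u**3 + u*v**2 - 2*v**3.
The quadratic part v**2 - u**2 = (v − u)(v + u) splits into two distinct linear factors, so there are two distinct tangent lines y − 2 = ±(x − 0) — this is a node (ordinary double point).
Classification: node.


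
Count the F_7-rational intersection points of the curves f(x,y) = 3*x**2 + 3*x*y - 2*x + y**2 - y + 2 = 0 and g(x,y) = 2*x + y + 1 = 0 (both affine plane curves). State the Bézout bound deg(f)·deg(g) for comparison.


Common zeros: ∅; count = 0; Bézout bound = 2.

deg(f) = 2, deg(g) = 1, so Bézout bound = 2.
Scan x ∈ F_7. For each x, list the y ∈ F_7 with f(x, y) ≡ 0 and those with g(x, y) ≡ 0 (mod 7); the common zeros in that column are the intersection.
  x = 0: f ≡ 0 at y ∈ {4}; g ≡ 0 at y ∈ {6}; common: ∅.
  x = 1: f ≡ 0 at y ∈ ∅; g ≡ 0 at y ∈ {4}; common: ∅.
  x = 2: f ≡ 0 at y ∈ ∅; g ≡ 0 at y ∈ {2}; common: ∅.
  x = 3: f ≡ 0 at y ∈ {3}; g ≡ 0 at y ∈ {0}; common: ∅.
  x = 4: f ≡ 0 at y ∈ {0, 3}; g ≡ 0 at y ∈ {5}; common: ∅.
  x = 5: f ≡ 0 at y ∈ ∅; g ≡ 0 at y ∈ {3}; common: ∅.
  x = 6: f ≡ 0 at y ∈ {0, 4}; g ≡ 0 at y ∈ {1}; common: ∅.
Collecting: common zeros = ∅, so the count is 0.
Comparison with the Bézout bound: 0 ≤ 2 = deg(f)·deg(g), as expected for curves with no common component (the affine F_7-count falls short of the bound because intersections may lie at infinity, over extension fields, or carry multiplicity).


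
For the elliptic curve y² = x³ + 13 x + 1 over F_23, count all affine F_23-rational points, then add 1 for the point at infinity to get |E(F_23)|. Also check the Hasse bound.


Affine points = {(0, 1), (0, 22), (2, 9), (2, 14), (4, 5), (4, 18), (10, 2), (10, 21), (11, 7), (11, 16), (14, 11), (14, 12), (15, 11), (15, 12), (16, 2), (16, 21), (17, 11), (17, 12), (18, 8), (18, 15), (19, 0), (20, 2), (20, 21), (21, 6), (21, 17)}; affine count = 25; |E(F_23)| = 26.

Discriminant check: Δ ∝ 4a³ + 27b² = 4·13³ + 27·1² = 4·2197 + 27·1 ≡ 6 (mod 23). Nonzero ⇒ E is nonsingular.
For each x ∈ F_23, compute rhs = x³ + 13·x + 1 mod 23, then count y ∈ F_23 with y² ≡ rhs.
  x = 0: rhs = 1, matching y values: 1, 22 (2 points).
  x = 1: rhs = 15, matching y values: none (0 points).
  x = 2: rhs = 12, matching y values: 9, 14 (2 points).
  x = 3: rhs = 21, matching y values: none (0 points).
  x = 4: rhs = 2, matching y values: 5, 18 (2 points).
  x = 5: rhs = 7, matching y values: none (0 points).
  x = 6: rhs = 19, matching y values: none (0 points).
  x = 7: rhs = 21, matching y values: none (0 points).
  x = 8: rhs = 19, matching y values: none (0 points).
  x = 9: rhs = 19, matching y values: none (0 points).
  x = 10: rhs = 4, matching y values: 2, 21 (2 points).
  x = 11: rhs = 3, matching y values: 7, 16 (2 points).
  x = 12: rhs = 22, matching y values: none (0 points).
  x = 13: rhs = 21, matching y values: none (0 points).
  x = 14: rhs = 6, matching y values: 11, 12 (2 points).
  x = 15: rhs = 6, matching y values: 11, 12 (2 points).
  x = 16: rhs = 4, matching y values: 2, 21 (2 points).
  x = 17: rhs = 6, matching y values: 11, 12 (2 points).
  x = 18: rhs = 18, matching y values: 8, 15 (2 points).
  x = 19: rhs = 0, matching y values: 0 (1 points).
  x = 20: rhs = 4, matching y values: 2, 21 (2 points).
  x = 21: rhs = 13, matching y values: 6, 17 (2 points).
  x = 22: rhs = 10, matching y values: none (0 points).
Total affine count: 25.
Full point count |E(F_23)| = 25 + 1 = 26.
Hasse bound: |26 − (23+1)| = |2| = 2 ≤ 2√23 ≈ 9.5917 ✓.


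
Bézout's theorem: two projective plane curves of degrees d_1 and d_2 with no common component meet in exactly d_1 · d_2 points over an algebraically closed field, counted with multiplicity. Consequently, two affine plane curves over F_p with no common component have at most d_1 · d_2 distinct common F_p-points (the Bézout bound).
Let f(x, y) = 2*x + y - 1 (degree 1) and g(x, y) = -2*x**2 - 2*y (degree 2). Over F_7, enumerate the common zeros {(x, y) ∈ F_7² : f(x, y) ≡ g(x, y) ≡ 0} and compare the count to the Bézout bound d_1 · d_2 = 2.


Common zeros: {(1, 6)}; count = 1; Bézout bound = 2.

deg(f) = 1, deg(g) = 2, so Bézout bound = 2.
Scan x ∈ F_7. For each x, list the y ∈ F_7 with f(x, y) ≡ 0 and those with g(x, y) ≡ 0 (mod 7); the common zeros in that column are the intersection.
  x = 0: f ≡ 0 at y ∈ {1}; g ≡ 0 at y ∈ {0}; common: ∅.
  x = 1: f ≡ 0 at y ∈ {6}; g ≡ 0 at y ∈ {6}; common: {6}.
  x = 2: f ≡ 0 at y ∈ {4}; g ≡ 0 at y ∈ {3}; common: ∅.
  x = 3: f ≡ 0 at y ∈ {2}; g ≡ 0 at y ∈ {5}; common: ∅.
  x = 4: f ≡ 0 at y ∈ {0}; g ≡ 0 at y ∈ {5}; common: ∅.
  x = 5: f ≡ 0 at y ∈ {5}; g ≡ 0 at y ∈ {3}; common: ∅.
  x = 6: f ≡ 0 at y ∈ {3}; g ≡ 0 at y ∈ {6}; common: ∅.
Collecting: common zeros = {(1, 6)}, so the count is 1.
Comparison with the Bézout bound: 1 ≤ 2 = deg(f)·deg(g), as expected for curves with no common component (the affine F_7-count falls short of the bound because intersections may lie at infinity, over extension fields, or carry multiplicity).


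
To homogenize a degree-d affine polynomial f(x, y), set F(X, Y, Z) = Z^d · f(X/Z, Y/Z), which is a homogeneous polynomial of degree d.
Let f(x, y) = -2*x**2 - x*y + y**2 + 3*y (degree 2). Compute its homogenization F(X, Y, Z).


F(X, Y, Z) = -2*X**2 - X*Y + Y**2 + 3*Y*Z

deg(f) = 2.
Substitute x = X/Z, y = Y/Z into f, then multiply by Z^2.
  monomial -2·x^2·y^0 ↦ -2·X^2·Y^0·Z^0.
  monomial -1·x^1·y^1 ↦ -1·X^1·Y^1·Z^0.
  monomial 1·x^0·y^2 ↦ 1·X^0·Y^2·Z^0.
  monomial 3·x^0·y^1 ↦ 3·X^0·Y^1·Z^1.
Collecting: F(X, Y, Z) = -2*X**2 - X*Y + Y**2 + 3*Y*Z.


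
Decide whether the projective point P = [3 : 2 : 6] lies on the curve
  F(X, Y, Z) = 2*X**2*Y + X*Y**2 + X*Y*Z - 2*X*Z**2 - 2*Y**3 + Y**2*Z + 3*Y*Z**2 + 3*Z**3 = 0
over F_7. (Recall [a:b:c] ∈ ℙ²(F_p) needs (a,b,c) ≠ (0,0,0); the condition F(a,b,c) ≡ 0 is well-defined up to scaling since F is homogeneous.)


F(3,2,6) ≡ 5 (mod 7); P is NOT on the curve.

Evaluate F(3, 2, 6) term-by-term (mod 7).
  2*X**2*Y ↦ 2·9·2·1 = 36
  X*Y**2 ↦ 1·3·4·1 = 12
  X*Y*Z ↦ 1·3·2·6 = 36
  -2*X*Z**2 ↦ -2·3·1·36 = -216
  -2*Y**3 ↦ -2·1·8·1 = -16
  Y**2*Z ↦ 1·1·4·6 = 24
  3*Y*Z**2 ↦ 3·1·2·36 = 216
  3*Z**3 ↦ 3·1·1·216 = 648
Sum: F(3, 2, 6) = (36) + (12) + (36) + (-216) + (-16) + (24) + (216) + (648) = 740.
Reducing mod 7: 740 ≡ 5 (mod 7).
Since F(a, b, c) ≡ 5 ≠ 0 (mod 7), P does NOT lie on the curve.


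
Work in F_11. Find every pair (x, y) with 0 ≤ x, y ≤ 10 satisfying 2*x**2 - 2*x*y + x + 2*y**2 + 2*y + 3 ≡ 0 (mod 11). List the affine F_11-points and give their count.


Affine F_11-points: {(3, 1)}; count = 1.

For each of the 121 pairs (x, y) ∈ F_11², evaluate f(x, y) mod 11. Record the zeros.
  x = 0: [0↦3, 1↦7, 2↦4, 3↦5, 4↦10, 5↦8, 6↦10, 7↦5, 8↦4, 9↦7, 10↦3]  zeros at y ∈ ∅
  x = 1: [0↦6, 1↦8, 2↦3, 3↦2, 4↦5, 5↦1, 6↦1, 7↦5, 8↦2, 9↦3, 10↦8]  zeros at y ∈ ∅
  x = 2: [0↦2, 1↦2, 2↦6, 3↦3, 4↦4, 5↦9, 6↦7, 7↦9, 8↦4, 9↦3, 10↦6]  zeros at y ∈ ∅
  x = 3: [0↦2, 1↦0, 2↦2, 3↦8, 4↦7, 5↦10, 6↦6, 7↦6, 8↦10, 9↦7, 10↦8]  zeros at y ∈ {1}
  x = 4: [0↦6, 1↦2, 2↦2, 3↦6, 4↦3, 5↦4, 6↦9, 7↦7, 8↦9, 9↦4, 10↦3]  zeros at y ∈ ∅
  x = 5: [0↦3, 1↦8, 2↦6, 3↦8, 4↦3, 5↦2, 6↦5, 7↦1, 8↦1, 9↦5, 10↦2]  zeros at y ∈ ∅
  x = 6: [0↦4, 1↦7, 2↦3, 3↦3, 4↦7, 5↦4, 6↦5, 7↦10, 8↦8, 9↦10, 10↦5]  zeros at y ∈ ∅
  x = 7: [0↦9, 1↦10, 2↦4, 3↦2, 4↦4, 5↦10, 6↦9, 7↦1, 8↦8, 9↦8, 10↦1]  zeros at y ∈ ∅
  x = 8: [0↦7, 1↦6, 2↦9, 3↦5, 4↦5, 5↦9, 6↦6, 7↦7, 8↦1, 9↦10, 10↦1]  zeros at y ∈ ∅
  x = 9: [0↦9, 1↦6, 2↦7, 3↦1, 4↦10, 5↦1, 6↦7, 7↦6, 8↦9, 9↦5, 10↦5]  zeros at y ∈ ∅
  x = 10: [0↦4, 1↦10, 2↦9, 3↦1, 4↦8, 5↦8, 6↦1, 7↦9, 8↦10, 9↦4, 10↦2]  zeros at y ∈ ∅
Collecting zeros: affine points = {(3, 1)}.
Total count |C(F_11)_aff| = 1.


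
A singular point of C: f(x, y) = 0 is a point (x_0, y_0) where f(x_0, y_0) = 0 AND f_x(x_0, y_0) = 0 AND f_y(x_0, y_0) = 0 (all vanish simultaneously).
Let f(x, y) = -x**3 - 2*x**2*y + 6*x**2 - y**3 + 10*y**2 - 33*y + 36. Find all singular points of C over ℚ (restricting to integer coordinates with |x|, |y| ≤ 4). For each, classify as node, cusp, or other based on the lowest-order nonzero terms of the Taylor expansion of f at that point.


Singular points: {(0, 3)}; classification: cusp.

Compute partial derivatives:
  f_x = -3*x**2 - 4*x*y + 12*x.
  f_y = -2*x**2 - 3*y**2 + 20*y - 33.
Scan x_0 ∈ {−4, ..., 4}. For each x_0, f_y(x_0, y) is a polynomial in y; find its integer roots y ∈ {−4, ..., 4}, then test f_x and f at those candidates.
  x = -4: f_y(-4, y) = -3*y**2 + 20*y - 65; no integer root y with |y| ≤ 4.
  x = -3: f_y(-3, y) = -3*y**2 + 20*y - 51; no integer root y with |y| ≤ 4.
  x = -2: f_y(-2, y) = -3*y**2 + 20*y - 41; no integer root y with |y| ≤ 4.
  x = -1: f_y(-1, y) = -3*y**2 + 20*y - 35; no integer root y with |y| ≤ 4.
  x = 0: f_y(0, y) = -3*y**2 + 20*y - 33; vanishes at y ∈ {3}. (0, 3): f_x = 0, f = 0 — SINGULAR.
  x = 1: f_y(1, y) = -3*y**2 + 20*y - 35; no integer root y with |y| ≤ 4.
  x = 2: f_y(2, y) = -3*y**2 + 20*y - 41; no integer root y with |y| ≤ 4.
  x = 3: f_y(3, y) = -3*y**2 + 20*y - 51; no integer root y with |y| ≤ 4.
  x = 4: f_y(4, y) = -3*y**2 + 20*y - 65; no integer root y with |y| ≤ 4.
Only singular point on the grid: (0, 3).
Classify: substitute x = 0 + u, y = 3 + v and expand: f = -u**3 - 2*u**2*v - v**3 + v**2.
No constant or linear terms (consistent with a singular point). Quadratic part: v**2. Cubic part: -u**3 - 2*u**2*v - v**3.
The quadratic part v**2 is a perfect square, so there is a single (double) tangent line v = 0, i.e. y = 3. Restricting the cubic part to that line (v = 0) leaves -u**3 ≠ 0, so f is not divisible by v and the branch is v² ≈ u**3 to lowest order — this is a cusp.
Classification: cusp.


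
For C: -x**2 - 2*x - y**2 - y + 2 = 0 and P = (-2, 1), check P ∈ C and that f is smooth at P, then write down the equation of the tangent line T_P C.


Tangent line at P: 2*x - 3*y + 7 = 0.

Step 1: f(-2, 1) = 0, so P lies on C.
Step 2: partial derivatives
  f_x(x, y) = -2*x - 2, f_y(x, y) = -2*y - 1.
  f_x(P) = 2, f_y(P) = -3 (gradient nonzero, so P is smooth).
Step 3: tangent line at P: 2·(x − -2) + -3·(y − 1) = 0.
Expanding: 2*x - 3*y + 7 = 0.
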